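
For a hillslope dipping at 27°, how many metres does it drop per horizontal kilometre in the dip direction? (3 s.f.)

510 m

drop per km = 1000 × tan 27° = 1000 × 0.5095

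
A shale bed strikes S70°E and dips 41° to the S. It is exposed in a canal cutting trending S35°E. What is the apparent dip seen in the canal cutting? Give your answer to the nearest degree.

27°

Angle between strike (S70°E) and section (S35°E): β = 35°.
tan(apparent dip) = tan 41° · sin 35° = 0.4986
α = arctan(0.4986) = 26.50°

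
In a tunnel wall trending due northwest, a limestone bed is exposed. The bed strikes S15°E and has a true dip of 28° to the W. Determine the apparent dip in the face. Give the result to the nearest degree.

15°

The section lies 30° from the strike.
tan(apparent dip) = tan 28° · sin 30° = 0.2659
apparent dip = arctan 0.2659 = 14.89°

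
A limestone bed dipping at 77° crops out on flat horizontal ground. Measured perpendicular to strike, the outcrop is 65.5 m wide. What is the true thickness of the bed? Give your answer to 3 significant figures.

63.8 m

True thickness t = w · sin(dip) = 65.5 × sin 77°
t = 65.5 × 0.9744 = 63.821 m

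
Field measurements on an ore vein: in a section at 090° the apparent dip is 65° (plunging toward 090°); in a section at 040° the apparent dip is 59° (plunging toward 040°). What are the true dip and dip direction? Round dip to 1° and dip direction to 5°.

Represent each trace as a vector plunging at its apparent dip toward its trend (east-north-up frame): v₁ = (0.423, 0.000, -0.906), v₂ = (0.331, 0.395, -0.857).
The plane normal is n = v₁ × v₂ ∝ (0.358, 0.062, 0.167).
tan δ = √(n_x²+n_y²)/n_z = 0.363/0.167, so δ = 65.3°.
Dip direction = atan2(0.358, 0.062) = 80° (azimuth of n's horizontal projection).

true dip 65°, dip direction 080°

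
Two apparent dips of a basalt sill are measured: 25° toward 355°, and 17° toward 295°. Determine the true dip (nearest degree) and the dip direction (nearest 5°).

true dip 25°, dip direction 345°

Each apparent-dip line lies in the plane. As unit vectors (x east, y north, z up), v₁ plunges 25°→355° and v₂ plunges 17°→295°.
The plane normal is n = v₁ × v₂ ∝ (-0.093, 0.343, 0.751).
Dip δ = arctan(|n_h|/n_z) = arctan(0.356/0.751) = 25.4°.
Dip direction = atan2(-0.093, 0.343) = 345° (azimuth of n's horizontal projection).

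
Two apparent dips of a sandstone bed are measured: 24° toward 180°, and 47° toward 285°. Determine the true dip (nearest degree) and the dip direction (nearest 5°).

true dip 53°, dip direction 250°

The two traces are lines in the plane: v₁ = (sin 180°·cos 24°, cos 180°·cos 24°, −sin 24°), v₂ = (sin 285°·cos 47°, cos 285°·cos 47°, −sin 47°).
The plane normal is n = v₁ × v₂ ∝ (-0.740, -0.268, 0.602).
tan δ = √(n_x²+n_y²)/n_z = 0.787/0.602, so δ = 52.6°.
Dip direction = azimuth of (n_x, n_y) = atan2(-0.740, -0.268) = 250°.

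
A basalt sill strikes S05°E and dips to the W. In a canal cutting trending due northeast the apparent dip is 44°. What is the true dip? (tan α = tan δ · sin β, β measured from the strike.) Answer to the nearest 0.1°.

β = acute angle between strike S05°E and section due northeast = 50°.
tan δ = tan α / sin β = tan 44° / sin 50° = 0.9657 / 0.7660 = 1.2606
δ = arctan(1.2606) = 51.58°

51.6°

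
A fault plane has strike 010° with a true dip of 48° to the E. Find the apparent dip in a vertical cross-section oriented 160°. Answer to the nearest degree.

Angle between strike (010°) and section (160°): β = 30°.
tan α = tan 48° × sin 30° = 1.1106 × 0.5000 = 0.5553
α = arctan(0.5553) = 29.04°

29°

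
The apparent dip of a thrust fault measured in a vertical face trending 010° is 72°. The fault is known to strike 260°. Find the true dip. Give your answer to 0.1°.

β = acute angle between strike 260° and section 010° = 70°.
tan(true dip) = tan 72° / sin 70° = 3.2752
true dip = arctan 3.2752 = 73.02°

73.0°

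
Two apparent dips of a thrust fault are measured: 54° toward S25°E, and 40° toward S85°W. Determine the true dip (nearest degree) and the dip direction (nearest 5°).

true dip 63°, dip direction 200°

The two traces are lines in the plane: v₁ = (sin 155°·cos 54°, cos 155°·cos 54°, −sin 54°), v₂ = (sin 265°·cos 40°, cos 265°·cos 40°, −sin 40°).
Cross product v₁ × v₂ gives the pole to the plane: n ∝ (-0.288, -0.777, 0.423).
True dip = arccos(n_z / |n|) = arccos(0.4547) = 63.0°.
Dip direction = atan2(-0.288, -0.777) = 200° (azimuth of n's horizontal projection).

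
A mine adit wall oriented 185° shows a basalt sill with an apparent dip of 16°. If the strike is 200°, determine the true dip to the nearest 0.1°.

The section is 15° from the strike.
tan δ = tan α / sin β = tan 16° / sin 15° = 0.2867 / 0.2588 = 1.1079
true dip = arctan 1.1079 = 47.93°

47.9°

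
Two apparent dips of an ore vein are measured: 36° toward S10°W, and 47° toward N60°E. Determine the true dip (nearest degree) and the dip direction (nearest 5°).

true dip 65°, dip direction 120°

The two traces are lines in the plane: v₁ = (sin 190°·cos 36°, cos 190°·cos 36°, −sin 36°), v₂ = (sin 60°·cos 47°, cos 60°·cos 47°, −sin 47°).
The plane normal is n = v₁ × v₂ ∝ (0.783, -0.450, 0.423).
tan δ = √(n_x²+n_y²)/n_z = 0.903/0.423, so δ = 64.9°.
Dip direction = atan2(0.783, -0.450) = 120° (azimuth of n's horizontal projection).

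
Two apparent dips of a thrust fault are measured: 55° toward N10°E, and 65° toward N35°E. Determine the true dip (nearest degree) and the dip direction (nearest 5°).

true dip 68°, dip direction 065°

Represent each trace as a vector plunging at its apparent dip toward its trend (east-north-up frame): v₁ = (0.100, 0.565, -0.819), v₂ = (0.242, 0.346, -0.906).
n = v₁ × v₂ = (0.228, 0.108, 0.102) (taken with n_z > 0).
Dip δ = arctan(|n_h|/n_z) = arctan(0.253/0.102) = 67.9°.
Dip direction = azimuth of (n_x, n_y) = atan2(0.228, 0.108) = 65°.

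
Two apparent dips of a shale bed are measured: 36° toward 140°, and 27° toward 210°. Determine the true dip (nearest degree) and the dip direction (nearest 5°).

true dip 38°, dip direction 160°

The two traces are lines in the plane: v₁ = (sin 140°·cos 36°, cos 140°·cos 36°, −sin 36°), v₂ = (sin 210°·cos 27°, cos 210°·cos 27°, −sin 27°).
The plane normal is n = v₁ × v₂ ∝ (0.172, -0.498, 0.677).
tan δ = √(n_x²+n_y²)/n_z = 0.527/0.677, so δ = 37.9°.
Dip direction = azimuth of (n_x, n_y) = atan2(0.172, -0.498) = 161°.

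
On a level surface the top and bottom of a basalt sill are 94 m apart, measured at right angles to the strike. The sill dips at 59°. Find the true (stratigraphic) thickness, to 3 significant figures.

80.6 m

True thickness t = w · sin(dip) = 94 × sin 59°
t = 94 × 0.8572 = 80.574 m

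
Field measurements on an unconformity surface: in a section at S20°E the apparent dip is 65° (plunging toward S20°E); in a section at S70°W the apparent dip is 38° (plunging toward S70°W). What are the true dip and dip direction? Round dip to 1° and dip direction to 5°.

true dip 66°, dip direction 180°

The two traces are lines in the plane: v₁ = (sin 160°·cos 65°, cos 160°·cos 65°, −sin 65°), v₂ = (sin 250°·cos 38°, cos 250°·cos 38°, −sin 38°).
Cross product v₁ × v₂ gives the pole to the plane: n ∝ (-0.000, -0.760, 0.333).
tan δ = √(n_x²+n_y²)/n_z = 0.760/0.333, so δ = 66.3°.
The horizontal component of n points toward azimuth atan2(n_x, n_y) = 180°, the dip direction.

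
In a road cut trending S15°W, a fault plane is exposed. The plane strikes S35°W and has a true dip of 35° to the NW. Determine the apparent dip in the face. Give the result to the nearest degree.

The section lies 20° from the strike.
tan α = tan 35° × sin 20° = 0.7002 × 0.3420 = 0.2395
α = arctan(0.2395) = 13.47°

13°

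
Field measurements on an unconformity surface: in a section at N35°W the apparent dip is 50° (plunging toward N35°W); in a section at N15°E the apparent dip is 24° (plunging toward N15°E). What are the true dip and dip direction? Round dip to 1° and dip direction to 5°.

true dip 52°, dip direction 305°

The two traces are lines in the plane: v₁ = (sin 325°·cos 50°, cos 325°·cos 50°, −sin 50°), v₂ = (sin 15°·cos 24°, cos 15°·cos 24°, −sin 24°).
Cross product v₁ × v₂ gives the pole to the plane: n ∝ (-0.462, 0.331, 0.450).
Dip δ = arctan(|n_h|/n_z) = arctan(0.568/0.450) = 51.6°.
Dip direction = azimuth of (n_x, n_y) = atan2(-0.462, 0.331) = 306°.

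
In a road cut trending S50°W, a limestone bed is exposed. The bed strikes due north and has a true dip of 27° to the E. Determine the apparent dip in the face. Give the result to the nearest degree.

21°

The section lies 50° from the strike.
tan α = tan 27° × sin 50° = 0.5095 × 0.7660 = 0.3903
α = arctan(0.3903) = 21.32°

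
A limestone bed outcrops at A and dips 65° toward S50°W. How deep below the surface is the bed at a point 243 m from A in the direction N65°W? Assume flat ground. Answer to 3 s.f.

The hole lies 65° from the dip direction, so the down-dip offset is 243 × cos 65° = 102.70 m.
Depth = down-dip offset × tan(dip) = 102.70 × tan 65° = 102.70 × 2.1445
Depth = 220.23 m

220 m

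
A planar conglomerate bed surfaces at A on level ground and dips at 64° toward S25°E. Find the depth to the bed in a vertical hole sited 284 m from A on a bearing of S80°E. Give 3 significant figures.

The hole lies 55° from the dip direction, so the down-dip offset is 284 × cos 55° = 162.90 m.
Depth = down-dip offset × tan(dip) = 162.90 × tan 64° = 162.90 × 2.0503
Depth = 333.99 m

334 m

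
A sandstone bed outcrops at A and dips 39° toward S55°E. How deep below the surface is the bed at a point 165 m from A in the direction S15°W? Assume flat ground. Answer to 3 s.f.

45.7 m

The hole lies 70° from the dip direction, so the down-dip offset is 165 × cos 70° = 56.43 m.
Depth = down-dip offset × tan(dip) = 56.43 × tan 39° = 56.43 × 0.8098
Depth = 45.70 m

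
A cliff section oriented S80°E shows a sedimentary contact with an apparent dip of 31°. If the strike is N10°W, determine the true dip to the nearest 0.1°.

β = acute angle between strike N10°W and section S80°E = 70°.
tan δ = tan α / sin β = tan 31° / sin 70° = 0.6009 / 0.9397 = 0.6394
true dip = arctan 0.6394 = 32.60°

32.6°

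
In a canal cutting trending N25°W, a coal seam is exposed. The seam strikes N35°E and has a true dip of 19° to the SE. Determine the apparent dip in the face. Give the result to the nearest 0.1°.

16.6°

The section lies 60° from the strike.
tan α = tan 19° × sin 60° = 0.3443 × 0.8660 = 0.2982
α = arctan(0.2982) = 16.60°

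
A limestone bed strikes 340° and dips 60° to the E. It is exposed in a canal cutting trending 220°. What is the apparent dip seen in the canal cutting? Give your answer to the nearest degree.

56°

The section lies 60° from the strike.
tan(apparent dip) = tan 60° · sin 60° = 1.5000
α = arctan(1.5000) = 56.31°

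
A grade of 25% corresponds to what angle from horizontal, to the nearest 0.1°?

tan θ = 25/100 = 0.2500
θ = arctan(0.2500) = 14.04°

14.0°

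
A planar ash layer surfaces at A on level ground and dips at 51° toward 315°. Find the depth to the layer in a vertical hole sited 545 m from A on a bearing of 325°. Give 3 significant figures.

663 m

The hole lies 10° from the dip direction, so the down-dip offset is 545 × cos 10° = 536.72 m.
Depth = down-dip offset × tan(dip) = 536.72 × tan 51° = 536.72 × 1.2349
Depth = 662.79 m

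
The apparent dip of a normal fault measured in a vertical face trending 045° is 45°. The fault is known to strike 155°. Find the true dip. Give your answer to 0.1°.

46.8°

β = acute angle between strike 155° and section 045° = 70°.
tan δ = tan α / sin β = tan 45° / sin 70° = 1.0000 / 0.9397 = 1.0642
δ = arctan(1.0642) = 46.78°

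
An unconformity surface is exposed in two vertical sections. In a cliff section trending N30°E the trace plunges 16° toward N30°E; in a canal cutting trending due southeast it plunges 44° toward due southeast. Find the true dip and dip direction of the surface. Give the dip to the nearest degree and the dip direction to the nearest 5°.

The two traces are lines in the plane: v₁ = (sin 30°·cos 16°, cos 30°·cos 16°, −sin 16°), v₂ = (sin 135°·cos 44°, cos 135°·cos 44°, −sin 44°).
Cross product v₁ × v₂ gives the pole to the plane: n ∝ (0.718, -0.194, 0.668).
True dip = arccos(n_z / |n|) = arccos(0.6680) = 48.1°.
Dip direction = azimuth of (n_x, n_y) = atan2(0.718, -0.194) = 105°.

true dip 48°, dip direction 105°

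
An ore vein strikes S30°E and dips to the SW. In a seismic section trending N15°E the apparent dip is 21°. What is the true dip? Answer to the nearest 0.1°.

β = acute angle between strike S30°E and section N15°E = 45°.
tan δ = tan α / sin β = tan 21° / sin 45° = 0.3839 / 0.7071 = 0.5429
δ = arctan(0.5429) = 28.50°

28.5°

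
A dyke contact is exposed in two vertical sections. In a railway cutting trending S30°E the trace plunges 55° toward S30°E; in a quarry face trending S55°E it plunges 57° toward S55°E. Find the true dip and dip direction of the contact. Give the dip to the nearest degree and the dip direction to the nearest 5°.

Represent each trace as a vector plunging at its apparent dip toward its trend (east-north-up frame): v₁ = (0.287, -0.497, -0.819), v₂ = (0.446, -0.312, -0.839).
Cross product v₁ × v₂ gives the pole to the plane: n ∝ (0.161, -0.125, 0.132).
tan δ = √(n_x²+n_y²)/n_z = 0.204/0.132, so δ = 57.0°.
The horizontal component of n points toward azimuth atan2(n_x, n_y) = 128°, the dip direction.

true dip 57°, dip direction 130°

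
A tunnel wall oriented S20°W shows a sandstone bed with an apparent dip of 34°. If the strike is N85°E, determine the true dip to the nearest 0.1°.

36.7°

β = acute angle between strike N85°E and section S20°W = 65°.
tan δ = tan α / sin β = tan 34° / sin 65° = 0.6745 / 0.9063 = 0.7442
true dip = arctan 0.7442 = 36.66°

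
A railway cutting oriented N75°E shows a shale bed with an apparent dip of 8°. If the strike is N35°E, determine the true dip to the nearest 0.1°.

12.3°

β = acute angle between strike N35°E and section N75°E = 40°.
tan δ = tan α / sin β = tan 8° / sin 40° = 0.1405 / 0.6428 = 0.2186
δ = arctan(0.2186) = 12.33°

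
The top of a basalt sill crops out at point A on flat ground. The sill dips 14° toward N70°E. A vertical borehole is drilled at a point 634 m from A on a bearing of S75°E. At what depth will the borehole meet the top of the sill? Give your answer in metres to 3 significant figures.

129 m

The hole lies 35° from the dip direction, so the down-dip offset is 634 × cos 35° = 519.34 m.
Depth = down-dip offset × tan(dip) = 519.34 × tan 14° = 519.34 × 0.2493
Depth = 129.49 m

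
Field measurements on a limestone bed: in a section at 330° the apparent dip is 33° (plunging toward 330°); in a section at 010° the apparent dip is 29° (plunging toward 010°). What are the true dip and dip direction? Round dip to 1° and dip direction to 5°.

Represent each trace as a vector plunging at its apparent dip toward its trend (east-north-up frame): v₁ = (-0.419, 0.726, -0.545), v₂ = (0.152, 0.861, -0.485).
Cross product v₁ × v₂ gives the pole to the plane: n ∝ (-0.117, 0.286, 0.471).
tan δ = √(n_x²+n_y²)/n_z = 0.309/0.471, so δ = 33.2°.
The horizontal component of n points toward azimuth atan2(n_x, n_y) = 338°, the dip direction.

true dip 33°, dip direction 340°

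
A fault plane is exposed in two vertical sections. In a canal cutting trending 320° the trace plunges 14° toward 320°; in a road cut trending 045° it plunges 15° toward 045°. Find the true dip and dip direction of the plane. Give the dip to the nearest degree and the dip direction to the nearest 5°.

Represent each trace as a vector plunging at its apparent dip toward its trend (east-north-up frame): v₁ = (-0.624, 0.743, -0.242), v₂ = (0.683, 0.683, -0.259).
Cross product v₁ × v₂ gives the pole to the plane: n ∝ (0.027, 0.327, 0.934).
True dip = arccos(n_z / |n|) = arccos(0.9435) = 19.3°.
The horizontal component of n points toward azimuth atan2(n_x, n_y) = 5°, the dip direction.

true dip 19°, dip direction 005°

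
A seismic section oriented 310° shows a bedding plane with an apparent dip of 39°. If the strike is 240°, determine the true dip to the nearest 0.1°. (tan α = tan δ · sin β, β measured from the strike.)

40.8°

β = acute angle between strike 240° and section 310° = 70°.
tan(true dip) = tan 39° / sin 70° = 0.8618
δ = arctan(0.8618) = 40.75°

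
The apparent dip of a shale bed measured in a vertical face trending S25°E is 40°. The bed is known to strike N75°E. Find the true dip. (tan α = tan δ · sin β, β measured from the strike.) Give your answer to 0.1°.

The section is 80° from the strike.
tan(true dip) = tan 40° / sin 80° = 0.8520
true dip = arctan 0.8520 = 40.43°

40.4°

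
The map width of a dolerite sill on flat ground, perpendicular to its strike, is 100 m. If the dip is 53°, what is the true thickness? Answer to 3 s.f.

True thickness t = w · sin(dip) = 100 × sin 53°
t = 100 × 0.7986 = 79.864 m

79.9 m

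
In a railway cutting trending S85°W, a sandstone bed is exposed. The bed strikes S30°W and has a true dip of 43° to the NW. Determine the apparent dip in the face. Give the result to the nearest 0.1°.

The strike is S30°W and the section trends S85°W; the acute angle between them is β = 55°.
tan(apparent dip) = tan 43° · sin 55° = 0.7639
apparent dip = arctan 0.7639 = 37.38°

37.4°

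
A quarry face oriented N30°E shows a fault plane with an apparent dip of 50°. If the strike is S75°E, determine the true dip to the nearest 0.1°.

51.0°

β = acute angle between strike S75°E and section N30°E = 75°.
tan δ = tan α / sin β = tan 50° / sin 75° = 1.1918 / 0.9659 = 1.2338
true dip = arctan 1.2338 = 50.97°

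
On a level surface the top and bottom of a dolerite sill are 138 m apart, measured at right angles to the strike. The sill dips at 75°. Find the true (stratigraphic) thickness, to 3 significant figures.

True thickness t = w · sin(dip) = 138 × sin 75°
t = 138 × 0.9659 = 133.298 m

133 m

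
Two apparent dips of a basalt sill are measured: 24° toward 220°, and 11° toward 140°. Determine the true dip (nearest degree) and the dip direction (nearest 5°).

Each apparent-dip line lies in the plane. As unit vectors (x east, y north, z up), v₁ plunges 24°→220° and v₂ plunges 11°→140°.
n = v₁ × v₂ = (-0.172, -0.369, 0.883) (taken with n_z > 0).
True dip = arccos(n_z / |n|) = arccos(0.9082) = 24.7°.
The horizontal component of n points toward azimuth atan2(n_x, n_y) = 205°, the dip direction.

true dip 25°, dip direction 205°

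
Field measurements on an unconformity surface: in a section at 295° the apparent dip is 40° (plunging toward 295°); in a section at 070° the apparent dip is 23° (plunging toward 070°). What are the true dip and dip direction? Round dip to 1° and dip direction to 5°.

true dip 59°, dip direction 355°

The two traces are lines in the plane: v₁ = (sin 295°·cos 40°, cos 295°·cos 40°, −sin 40°), v₂ = (sin 70°·cos 23°, cos 70°·cos 23°, −sin 23°).
n = v₁ × v₂ = (-0.076, 0.827, 0.499) (taken with n_z > 0).
tan δ = √(n_x²+n_y²)/n_z = 0.831/0.499, so δ = 59.0°.
Dip direction = atan2(-0.076, 0.827) = 355° (azimuth of n's horizontal projection).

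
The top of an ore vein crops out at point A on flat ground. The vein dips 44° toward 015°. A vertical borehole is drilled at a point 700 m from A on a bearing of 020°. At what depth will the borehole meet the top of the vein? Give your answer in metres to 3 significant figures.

The hole lies 5° from the dip direction, so the down-dip offset is 700 × cos 5° = 697.34 m.
Depth = down-dip offset × tan(dip) = 697.34 × tan 44° = 697.34 × 0.9657
Depth = 673.41 m

673 m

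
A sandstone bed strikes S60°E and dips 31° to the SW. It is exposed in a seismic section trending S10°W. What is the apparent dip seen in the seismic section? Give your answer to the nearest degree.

29°

The section lies 70° from the strike.
tan α = tan 31° × sin 70° = 0.6009 × 0.9397 = 0.5646
α = arctan(0.5646) = 29.45°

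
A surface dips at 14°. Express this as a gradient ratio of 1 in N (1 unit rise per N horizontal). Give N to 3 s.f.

1 in 4.01

1 : N means tan θ = 1/N, so N = 1/tan 14° = 1/0.2493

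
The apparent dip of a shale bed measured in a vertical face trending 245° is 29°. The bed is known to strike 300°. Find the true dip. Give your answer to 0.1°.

34.1°

The section is 55° from the strike.
tan δ = tan α / sin β = tan 29° / sin 55° = 0.5543 / 0.8192 = 0.6767
δ = arctan(0.6767) = 34.09°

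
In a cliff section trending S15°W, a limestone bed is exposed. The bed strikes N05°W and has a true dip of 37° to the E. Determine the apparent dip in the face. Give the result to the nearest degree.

14°

The section lies 20° from the strike.
tan(apparent dip) = tan 37° · sin 20° = 0.2577
α = arctan(0.2577) = 14.45°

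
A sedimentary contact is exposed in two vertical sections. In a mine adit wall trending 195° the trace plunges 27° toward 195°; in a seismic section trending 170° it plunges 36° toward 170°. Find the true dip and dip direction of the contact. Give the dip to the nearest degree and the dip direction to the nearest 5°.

true dip 39°, dip direction 145°

Represent each trace as a vector plunging at its apparent dip toward its trend (east-north-up frame): v₁ = (-0.231, -0.861, -0.454), v₂ = (0.140, -0.797, -0.588).
The plane normal is n = v₁ × v₂ ∝ (0.144, -0.199, 0.305).
tan δ = √(n_x²+n_y²)/n_z = 0.246/0.305, so δ = 38.9°.
Dip direction = atan2(0.144, -0.199) = 144° (azimuth of n's horizontal projection).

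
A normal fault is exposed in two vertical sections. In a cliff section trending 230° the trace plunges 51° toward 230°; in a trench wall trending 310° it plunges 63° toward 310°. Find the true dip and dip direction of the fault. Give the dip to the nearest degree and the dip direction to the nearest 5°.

Represent each trace as a vector plunging at its apparent dip toward its trend (east-north-up frame): v₁ = (-0.482, -0.405, -0.777), v₂ = (-0.348, 0.292, -0.891).
The plane normal is n = v₁ × v₂ ∝ (-0.587, 0.159, 0.281).
True dip = arccos(n_z / |n|) = arccos(0.4197) = 65.2°.
Dip direction = azimuth of (n_x, n_y) = atan2(-0.587, 0.159) = 285°.

true dip 65°, dip direction 285°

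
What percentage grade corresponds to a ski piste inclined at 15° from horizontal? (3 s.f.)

26.8%

grade % = 100 × tan 15° = 100 × 0.2679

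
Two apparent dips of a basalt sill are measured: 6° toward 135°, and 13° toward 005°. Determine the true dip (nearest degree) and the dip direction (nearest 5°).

Represent each trace as a vector plunging at its apparent dip toward its trend (east-north-up frame): v₁ = (0.703, -0.703, -0.105), v₂ = (0.085, 0.971, -0.225).
n = v₁ × v₂ = (0.260, 0.149, 0.742) (taken with n_z > 0).
tan δ = √(n_x²+n_y²)/n_z = 0.300/0.742, so δ = 22.0°.
Dip direction = azimuth of (n_x, n_y) = atan2(0.260, 0.149) = 60°.

true dip 22°, dip direction 060°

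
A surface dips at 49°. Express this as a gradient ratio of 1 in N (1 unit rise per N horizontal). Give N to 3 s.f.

1 in 0.869

1 : N means tan θ = 1/N, so N = 1/tan 49° = 1/1.1504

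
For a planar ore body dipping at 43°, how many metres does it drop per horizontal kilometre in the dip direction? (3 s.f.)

drop per km = 1000 × tan 43° = 1000 × 0.9325

933 m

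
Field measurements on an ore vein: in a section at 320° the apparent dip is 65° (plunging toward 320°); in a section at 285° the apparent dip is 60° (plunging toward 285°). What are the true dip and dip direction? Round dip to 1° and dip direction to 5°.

true dip 65°, dip direction 320°

Represent each trace as a vector plunging at its apparent dip toward its trend (east-north-up frame): v₁ = (-0.272, 0.324, -0.906), v₂ = (-0.483, 0.129, -0.866).
n = v₁ × v₂ = (-0.163, 0.202, 0.121) (taken with n_z > 0).
True dip = arccos(n_z / |n|) = arccos(0.4225) = 65.0°.
Dip direction = atan2(-0.163, 0.202) = 321° (azimuth of n's horizontal projection).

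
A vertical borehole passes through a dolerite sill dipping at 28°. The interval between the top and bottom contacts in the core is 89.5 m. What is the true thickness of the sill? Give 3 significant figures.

True thickness t = h · cos(dip) = 89.5 × cos 28°
t = 89.5 × 0.8829 = 79.024 m

79.0 m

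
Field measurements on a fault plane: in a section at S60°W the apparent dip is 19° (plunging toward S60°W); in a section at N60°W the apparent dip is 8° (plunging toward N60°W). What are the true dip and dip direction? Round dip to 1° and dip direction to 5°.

true dip 19°, dip direction 235°

The two traces are lines in the plane: v₁ = (sin 240°·cos 19°, cos 240°·cos 19°, −sin 19°), v₂ = (sin 300°·cos 8°, cos 300°·cos 8°, −sin 8°).
n = v₁ × v₂ = (-0.227, -0.165, 0.811) (taken with n_z > 0).
True dip = arccos(n_z / |n|) = arccos(0.9450) = 19.1°.
The horizontal component of n points toward azimuth atan2(n_x, n_y) = 234°, the dip direction.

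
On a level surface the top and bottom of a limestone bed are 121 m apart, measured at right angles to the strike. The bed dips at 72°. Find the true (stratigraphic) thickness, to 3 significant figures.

True thickness t = w · sin(dip) = 121 × sin 72°
t = 121 × 0.9511 = 115.078 m

115 m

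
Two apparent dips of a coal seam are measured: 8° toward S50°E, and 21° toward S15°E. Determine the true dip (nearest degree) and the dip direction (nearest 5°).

true dip 26°, dip direction 205°

Represent each trace as a vector plunging at its apparent dip toward its trend (east-north-up frame): v₁ = (0.759, -0.637, -0.139), v₂ = (0.242, -0.902, -0.358).
Cross product v₁ × v₂ gives the pole to the plane: n ∝ (-0.103, -0.238, 0.530).
tan δ = √(n_x²+n_y²)/n_z = 0.259/0.530, so δ = 26.1°.
The horizontal component of n points toward azimuth atan2(n_x, n_y) = 203°, the dip direction.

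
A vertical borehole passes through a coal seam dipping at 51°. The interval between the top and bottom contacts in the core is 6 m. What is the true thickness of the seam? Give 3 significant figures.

True thickness t = h · cos(dip) = 6 × cos 51°
t = 6 × 0.6293 = 3.776 m

3.78 m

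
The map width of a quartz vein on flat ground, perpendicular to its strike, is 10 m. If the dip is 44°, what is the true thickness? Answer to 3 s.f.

True thickness t = w · sin(dip) = 10 × sin 44°
t = 10 × 0.6947 = 6.947 m

6.95 m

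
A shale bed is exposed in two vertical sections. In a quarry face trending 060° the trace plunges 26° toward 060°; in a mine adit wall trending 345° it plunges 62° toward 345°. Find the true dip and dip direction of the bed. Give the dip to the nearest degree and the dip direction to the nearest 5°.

true dip 62°, dip direction 345°

Each apparent-dip line lies in the plane. As unit vectors (x east, y north, z up), v₁ plunges 26°→060° and v₂ plunges 62°→345°.
Cross product v₁ × v₂ gives the pole to the plane: n ∝ (-0.198, 0.741, 0.408).
Dip δ = arctan(|n_h|/n_z) = arctan(0.767/0.408) = 62.0°.
Dip direction = azimuth of (n_x, n_y) = atan2(-0.198, 0.741) = 345°.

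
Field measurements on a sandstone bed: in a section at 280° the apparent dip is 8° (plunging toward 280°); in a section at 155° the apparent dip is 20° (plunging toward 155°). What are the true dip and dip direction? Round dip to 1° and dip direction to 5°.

The two traces are lines in the plane: v₁ = (sin 280°·cos 8°, cos 280°·cos 8°, −sin 8°), v₂ = (sin 155°·cos 20°, cos 155°·cos 20°, −sin 20°).
n = v₁ × v₂ = (-0.177, -0.389, 0.762) (taken with n_z > 0).
Dip δ = arctan(|n_h|/n_z) = arctan(0.427/0.762) = 29.3°.
The horizontal component of n points toward azimuth atan2(n_x, n_y) = 205°, the dip direction.

true dip 29°, dip direction 205°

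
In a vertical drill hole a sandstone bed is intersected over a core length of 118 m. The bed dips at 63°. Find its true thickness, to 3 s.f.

53.6 m

True thickness t = h · cos(dip) = 118 × cos 63°
t = 118 × 0.4540 = 53.571 m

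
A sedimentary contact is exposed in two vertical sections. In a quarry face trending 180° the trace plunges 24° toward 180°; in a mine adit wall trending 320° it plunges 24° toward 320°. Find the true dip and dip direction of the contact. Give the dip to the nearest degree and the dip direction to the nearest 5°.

The two traces are lines in the plane: v₁ = (sin 180°·cos 24°, cos 180°·cos 24°, −sin 24°), v₂ = (sin 320°·cos 24°, cos 320°·cos 24°, −sin 24°).
n = v₁ × v₂ = (-0.656, -0.239, 0.536) (taken with n_z > 0).
tan δ = √(n_x²+n_y²)/n_z = 0.698/0.536, so δ = 52.5°.
Dip direction = atan2(-0.656, -0.239) = 250° (azimuth of n's horizontal projection).

true dip 52°, dip direction 250°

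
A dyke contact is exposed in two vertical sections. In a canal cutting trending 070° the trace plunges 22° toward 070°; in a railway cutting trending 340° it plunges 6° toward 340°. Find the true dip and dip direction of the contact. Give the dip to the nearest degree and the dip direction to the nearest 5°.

true dip 23°, dip direction 055°

Each apparent-dip line lies in the plane. As unit vectors (x east, y north, z up), v₁ plunges 22°→070° and v₂ plunges 6°→340°.
Cross product v₁ × v₂ gives the pole to the plane: n ∝ (0.317, 0.218, 0.922).
tan δ = √(n_x²+n_y²)/n_z = 0.385/0.922, so δ = 22.7°.
Dip direction = azimuth of (n_x, n_y) = atan2(0.317, 0.218) = 55°.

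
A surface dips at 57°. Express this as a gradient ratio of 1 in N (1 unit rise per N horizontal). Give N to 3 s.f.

1 in 0.649

1 : N means tan θ = 1/N, so N = 1/tan 57° = 1/1.5399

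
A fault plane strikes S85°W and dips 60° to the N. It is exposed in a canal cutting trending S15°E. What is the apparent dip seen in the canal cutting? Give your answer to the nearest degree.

60°

Angle between strike (S85°W) and section (S15°E): β = 80°.
tan α = tan 60° × sin 80° = 1.7321 × 0.9848 = 1.7057
α = arctan(1.7057) = 59.62°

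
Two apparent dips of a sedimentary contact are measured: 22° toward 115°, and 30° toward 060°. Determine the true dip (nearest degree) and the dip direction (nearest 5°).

true dip 30°, dip direction 070°

Each apparent-dip line lies in the plane. As unit vectors (x east, y north, z up), v₁ plunges 22°→115° and v₂ plunges 30°→060°.
The plane normal is n = v₁ × v₂ ∝ (0.358, 0.139, 0.658).
Dip δ = arctan(|n_h|/n_z) = arctan(0.384/0.658) = 30.3°.
The horizontal component of n points toward azimuth atan2(n_x, n_y) = 69°, the dip direction.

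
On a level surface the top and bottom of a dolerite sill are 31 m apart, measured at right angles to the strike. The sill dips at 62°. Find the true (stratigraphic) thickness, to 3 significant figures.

27.4 m

True thickness t = w · sin(dip) = 31 × sin 62°
t = 31 × 0.8829 = 27.371 m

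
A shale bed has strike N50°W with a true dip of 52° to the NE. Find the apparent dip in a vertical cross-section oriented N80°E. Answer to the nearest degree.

44°

The strike is N50°W and the section trends N80°E; the acute angle between them is β = 50°.
tan α = tan 52° × sin 50° = 1.2799 × 0.7660 = 0.9805
apparent dip = arctan 0.9805 = 44.44°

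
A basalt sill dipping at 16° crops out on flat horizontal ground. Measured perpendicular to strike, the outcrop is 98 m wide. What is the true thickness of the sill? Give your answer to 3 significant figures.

27.0 m

True thickness t = w · sin(dip) = 98 × sin 16°
t = 98 × 0.2756 = 27.012 m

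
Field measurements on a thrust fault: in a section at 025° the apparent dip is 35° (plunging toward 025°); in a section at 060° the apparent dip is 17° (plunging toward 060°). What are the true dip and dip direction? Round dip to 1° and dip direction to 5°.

The two traces are lines in the plane: v₁ = (sin 25°·cos 35°, cos 25°·cos 35°, −sin 35°), v₂ = (sin 60°·cos 17°, cos 60°·cos 17°, −sin 17°).
The plane normal is n = v₁ × v₂ ∝ (-0.057, 0.374, 0.449).
tan δ = √(n_x²+n_y²)/n_z = 0.378/0.449, so δ = 40.1°.
The horizontal component of n points toward azimuth atan2(n_x, n_y) = 351°, the dip direction.

true dip 40°, dip direction 350°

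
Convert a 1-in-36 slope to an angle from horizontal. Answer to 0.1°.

1.6°

tan θ = 1/36 = 0.0278
θ = arctan(0.0278) = 1.59°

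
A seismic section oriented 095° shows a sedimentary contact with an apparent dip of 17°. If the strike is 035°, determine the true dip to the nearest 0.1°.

19.4°

The section is 60° from the strike.
tan(true dip) = tan 17° / sin 60° = 0.3530
true dip = arctan 0.3530 = 19.44°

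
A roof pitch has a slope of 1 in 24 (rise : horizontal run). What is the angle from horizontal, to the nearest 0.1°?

tan θ = 1/24 = 0.0417
θ = arctan(0.0417) = 2.39°

2.4°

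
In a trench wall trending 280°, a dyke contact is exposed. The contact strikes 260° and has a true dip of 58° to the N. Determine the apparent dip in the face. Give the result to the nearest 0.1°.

Angle between strike (260°) and section (280°): β = 20°.
tan α = tan 58° × sin 20° = 1.6003 × 0.3420 = 0.5473
α = arctan(0.5473) = 28.69°

28.7°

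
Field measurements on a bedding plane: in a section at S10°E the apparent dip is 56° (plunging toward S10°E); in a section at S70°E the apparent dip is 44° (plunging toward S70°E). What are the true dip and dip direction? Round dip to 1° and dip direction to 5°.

true dip 56°, dip direction 160°

The two traces are lines in the plane: v₁ = (sin 170°·cos 56°, cos 170°·cos 56°, −sin 56°), v₂ = (sin 110°·cos 44°, cos 110°·cos 44°, −sin 44°).
The plane normal is n = v₁ × v₂ ∝ (0.179, -0.493, 0.348).
Dip δ = arctan(|n_h|/n_z) = arctan(0.524/0.348) = 56.4°.
The horizontal component of n points toward azimuth atan2(n_x, n_y) = 160°, the dip direction.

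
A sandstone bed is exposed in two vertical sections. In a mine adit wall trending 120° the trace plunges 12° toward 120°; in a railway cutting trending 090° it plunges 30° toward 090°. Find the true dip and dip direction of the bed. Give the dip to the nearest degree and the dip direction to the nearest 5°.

The two traces are lines in the plane: v₁ = (sin 120°·cos 12°, cos 120°·cos 12°, −sin 12°), v₂ = (sin 90°·cos 30°, cos 90°·cos 30°, −sin 30°).
n = v₁ × v₂ = (0.245, 0.243, 0.424) (taken with n_z > 0).
True dip = arccos(n_z / |n|) = arccos(0.7753) = 39.2°.
The horizontal component of n points toward azimuth atan2(n_x, n_y) = 45°, the dip direction.

true dip 39°, dip direction 045°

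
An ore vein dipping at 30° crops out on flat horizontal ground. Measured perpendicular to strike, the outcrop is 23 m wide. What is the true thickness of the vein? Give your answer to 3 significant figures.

True thickness t = w · sin(dip) = 23 × sin 30°
t = 23 × 0.5000 = 11.500 m

11.5 m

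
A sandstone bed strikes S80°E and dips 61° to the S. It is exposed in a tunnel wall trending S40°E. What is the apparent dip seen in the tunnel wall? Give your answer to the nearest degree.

Angle between strike (S80°E) and section (S40°E): β = 40°.
tan α = tan 61° × sin 40° = 1.8040 × 0.6428 = 1.1596
apparent dip = arctan 1.1596 = 49.23°

49°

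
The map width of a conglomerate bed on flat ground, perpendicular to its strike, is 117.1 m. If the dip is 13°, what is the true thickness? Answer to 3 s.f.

26.3 m

True thickness t = w · sin(dip) = 117.1 × sin 13°
t = 117.1 × 0.2250 = 26.342 m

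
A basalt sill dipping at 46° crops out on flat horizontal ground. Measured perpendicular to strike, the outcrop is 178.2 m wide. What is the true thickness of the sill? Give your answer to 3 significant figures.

True thickness t = w · sin(dip) = 178.2 × sin 46°
t = 178.2 × 0.7193 = 128.186 m

128 m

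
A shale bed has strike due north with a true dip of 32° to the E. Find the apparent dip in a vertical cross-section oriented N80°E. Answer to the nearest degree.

Angle between strike (due north) and section (N80°E): β = 80°.
tan α = tan 32° × sin 80° = 0.6249 × 0.9848 = 0.6154
apparent dip = arctan 0.6154 = 31.61°

32°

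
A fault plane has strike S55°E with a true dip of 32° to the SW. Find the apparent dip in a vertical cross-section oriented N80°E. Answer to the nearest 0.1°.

Angle between strike (S55°E) and section (N80°E): β = 45°.
tan(apparent dip) = tan 32° · sin 45° = 0.4418
α = arctan(0.4418) = 23.84°

23.8°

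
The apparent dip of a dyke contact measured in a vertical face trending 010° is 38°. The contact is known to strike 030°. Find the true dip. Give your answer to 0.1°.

β = acute angle between strike 030° and section 010° = 20°.
tan(true dip) = tan 38° / sin 20° = 2.2843
δ = arctan(2.2843) = 66.36°

66.4°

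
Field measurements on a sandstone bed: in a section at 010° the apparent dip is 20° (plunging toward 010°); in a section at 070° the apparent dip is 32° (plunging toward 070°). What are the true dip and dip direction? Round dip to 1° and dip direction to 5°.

Each apparent-dip line lies in the plane. As unit vectors (x east, y north, z up), v₁ plunges 20°→010° and v₂ plunges 32°→070°.
Cross product v₁ × v₂ gives the pole to the plane: n ∝ (0.391, 0.186, 0.690).
Dip δ = arctan(|n_h|/n_z) = arctan(0.433/0.690) = 32.1°.
The horizontal component of n points toward azimuth atan2(n_x, n_y) = 65°, the dip direction.

true dip 32°, dip direction 065°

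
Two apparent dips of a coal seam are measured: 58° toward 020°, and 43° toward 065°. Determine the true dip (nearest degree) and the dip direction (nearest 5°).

The two traces are lines in the plane: v₁ = (sin 20°·cos 58°, cos 20°·cos 58°, −sin 58°), v₂ = (sin 65°·cos 43°, cos 65°·cos 43°, −sin 43°).
Cross product v₁ × v₂ gives the pole to the plane: n ∝ (0.077, 0.439, 0.274).
True dip = arccos(n_z / |n|) = arccos(0.5241) = 58.4°.
Dip direction = azimuth of (n_x, n_y) = atan2(0.077, 0.439) = 10°.

true dip 58°, dip direction 010°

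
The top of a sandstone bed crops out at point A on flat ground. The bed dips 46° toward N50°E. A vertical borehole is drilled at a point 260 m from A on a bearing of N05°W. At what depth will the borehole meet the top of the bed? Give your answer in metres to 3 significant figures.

154 m

The hole lies 55° from the dip direction, so the down-dip offset is 260 × cos 55° = 149.13 m.
Depth = down-dip offset × tan(dip) = 149.13 × tan 46° = 149.13 × 1.0355
Depth = 154.43 m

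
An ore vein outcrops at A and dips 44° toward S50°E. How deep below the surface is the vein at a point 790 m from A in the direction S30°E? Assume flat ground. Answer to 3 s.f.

717 m

The hole lies 20° from the dip direction, so the down-dip offset is 790 × cos 20° = 742.36 m.
Depth = down-dip offset × tan(dip) = 742.36 × tan 44° = 742.36 × 0.9657
Depth = 716.89 m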